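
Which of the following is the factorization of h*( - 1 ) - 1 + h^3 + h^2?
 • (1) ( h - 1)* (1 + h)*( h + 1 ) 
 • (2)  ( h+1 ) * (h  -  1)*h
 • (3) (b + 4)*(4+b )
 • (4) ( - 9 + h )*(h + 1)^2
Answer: 1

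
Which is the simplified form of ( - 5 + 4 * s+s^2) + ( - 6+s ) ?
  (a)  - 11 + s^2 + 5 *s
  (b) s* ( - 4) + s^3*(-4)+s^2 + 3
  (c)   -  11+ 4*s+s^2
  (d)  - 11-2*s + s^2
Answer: a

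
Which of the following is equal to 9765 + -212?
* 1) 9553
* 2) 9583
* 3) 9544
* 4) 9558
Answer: 1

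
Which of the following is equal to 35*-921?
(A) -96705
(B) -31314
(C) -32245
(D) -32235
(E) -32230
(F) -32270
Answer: D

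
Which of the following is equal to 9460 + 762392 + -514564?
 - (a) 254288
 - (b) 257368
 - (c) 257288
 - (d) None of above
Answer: c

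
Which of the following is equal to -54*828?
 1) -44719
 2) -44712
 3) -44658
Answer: 2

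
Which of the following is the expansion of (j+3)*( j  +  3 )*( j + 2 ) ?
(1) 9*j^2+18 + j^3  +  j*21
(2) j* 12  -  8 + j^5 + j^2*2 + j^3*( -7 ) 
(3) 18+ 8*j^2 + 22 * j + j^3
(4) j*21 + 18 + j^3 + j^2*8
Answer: 4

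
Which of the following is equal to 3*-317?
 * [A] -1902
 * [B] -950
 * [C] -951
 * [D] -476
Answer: C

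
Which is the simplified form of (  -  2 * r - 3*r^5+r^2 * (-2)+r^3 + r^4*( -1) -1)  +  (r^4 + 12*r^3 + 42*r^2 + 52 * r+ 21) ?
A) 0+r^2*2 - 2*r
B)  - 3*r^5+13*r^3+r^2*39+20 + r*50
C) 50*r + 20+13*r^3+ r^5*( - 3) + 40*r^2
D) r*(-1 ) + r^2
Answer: C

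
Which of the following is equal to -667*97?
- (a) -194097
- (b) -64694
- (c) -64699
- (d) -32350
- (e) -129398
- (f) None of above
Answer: c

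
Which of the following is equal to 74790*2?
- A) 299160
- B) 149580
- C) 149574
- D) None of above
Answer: B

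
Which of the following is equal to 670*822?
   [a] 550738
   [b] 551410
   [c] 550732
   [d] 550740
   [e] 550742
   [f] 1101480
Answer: d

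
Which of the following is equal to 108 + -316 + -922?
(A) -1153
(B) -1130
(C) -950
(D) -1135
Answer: B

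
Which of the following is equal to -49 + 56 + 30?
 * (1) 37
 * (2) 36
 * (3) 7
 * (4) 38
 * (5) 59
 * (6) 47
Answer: 1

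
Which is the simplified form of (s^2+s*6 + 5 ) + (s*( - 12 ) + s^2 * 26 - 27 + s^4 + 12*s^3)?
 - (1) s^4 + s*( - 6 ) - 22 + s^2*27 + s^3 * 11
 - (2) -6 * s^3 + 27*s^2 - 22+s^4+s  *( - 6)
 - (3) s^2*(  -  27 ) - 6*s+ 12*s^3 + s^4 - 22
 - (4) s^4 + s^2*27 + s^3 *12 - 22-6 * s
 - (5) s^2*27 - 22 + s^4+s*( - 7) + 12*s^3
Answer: 4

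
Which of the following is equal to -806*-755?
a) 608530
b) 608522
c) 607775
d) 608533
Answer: a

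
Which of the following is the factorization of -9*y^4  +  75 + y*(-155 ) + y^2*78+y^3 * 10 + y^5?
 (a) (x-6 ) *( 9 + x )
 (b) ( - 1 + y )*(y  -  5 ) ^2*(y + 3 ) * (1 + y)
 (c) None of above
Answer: c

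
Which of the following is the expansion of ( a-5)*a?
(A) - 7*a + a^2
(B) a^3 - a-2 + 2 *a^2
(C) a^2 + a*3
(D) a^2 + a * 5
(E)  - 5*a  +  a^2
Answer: E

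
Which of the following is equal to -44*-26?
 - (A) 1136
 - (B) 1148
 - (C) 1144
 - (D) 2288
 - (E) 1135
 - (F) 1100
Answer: C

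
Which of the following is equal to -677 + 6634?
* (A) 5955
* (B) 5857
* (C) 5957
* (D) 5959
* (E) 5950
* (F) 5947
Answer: C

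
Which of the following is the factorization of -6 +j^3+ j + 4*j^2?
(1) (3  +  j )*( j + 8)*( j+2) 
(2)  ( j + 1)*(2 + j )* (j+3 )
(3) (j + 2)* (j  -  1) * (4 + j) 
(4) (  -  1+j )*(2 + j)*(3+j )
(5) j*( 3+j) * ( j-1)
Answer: 4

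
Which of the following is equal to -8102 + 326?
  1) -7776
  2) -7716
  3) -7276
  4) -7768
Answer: 1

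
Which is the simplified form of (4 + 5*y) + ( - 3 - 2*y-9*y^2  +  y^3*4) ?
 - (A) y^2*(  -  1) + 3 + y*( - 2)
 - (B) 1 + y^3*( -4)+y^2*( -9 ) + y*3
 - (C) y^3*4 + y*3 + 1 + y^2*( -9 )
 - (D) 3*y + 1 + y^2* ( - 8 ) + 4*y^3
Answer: C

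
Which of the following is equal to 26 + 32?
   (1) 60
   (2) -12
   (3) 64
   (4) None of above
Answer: 4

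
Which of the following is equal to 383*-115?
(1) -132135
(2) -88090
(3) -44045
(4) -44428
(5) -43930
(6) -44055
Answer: 3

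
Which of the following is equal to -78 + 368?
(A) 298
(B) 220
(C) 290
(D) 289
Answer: C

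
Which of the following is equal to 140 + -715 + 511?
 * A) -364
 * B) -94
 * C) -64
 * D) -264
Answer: C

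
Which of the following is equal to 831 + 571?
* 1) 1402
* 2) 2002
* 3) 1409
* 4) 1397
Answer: 1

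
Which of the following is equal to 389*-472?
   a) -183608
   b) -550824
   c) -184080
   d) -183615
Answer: a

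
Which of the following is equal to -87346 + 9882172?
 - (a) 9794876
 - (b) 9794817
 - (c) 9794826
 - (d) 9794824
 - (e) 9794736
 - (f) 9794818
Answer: c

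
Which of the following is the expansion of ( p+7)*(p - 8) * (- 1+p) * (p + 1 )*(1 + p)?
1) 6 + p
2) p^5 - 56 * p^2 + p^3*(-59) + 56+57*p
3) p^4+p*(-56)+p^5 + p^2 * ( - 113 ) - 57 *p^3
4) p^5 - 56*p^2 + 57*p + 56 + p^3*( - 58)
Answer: 4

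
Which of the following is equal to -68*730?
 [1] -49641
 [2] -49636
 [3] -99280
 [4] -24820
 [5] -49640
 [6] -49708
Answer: 5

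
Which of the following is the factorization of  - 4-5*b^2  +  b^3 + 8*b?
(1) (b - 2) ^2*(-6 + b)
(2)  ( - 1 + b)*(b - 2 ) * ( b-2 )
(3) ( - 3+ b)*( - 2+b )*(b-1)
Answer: 2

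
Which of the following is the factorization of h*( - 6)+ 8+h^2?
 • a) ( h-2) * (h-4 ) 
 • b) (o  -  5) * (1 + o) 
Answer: a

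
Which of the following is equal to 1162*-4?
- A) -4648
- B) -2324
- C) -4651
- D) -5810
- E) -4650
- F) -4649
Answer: A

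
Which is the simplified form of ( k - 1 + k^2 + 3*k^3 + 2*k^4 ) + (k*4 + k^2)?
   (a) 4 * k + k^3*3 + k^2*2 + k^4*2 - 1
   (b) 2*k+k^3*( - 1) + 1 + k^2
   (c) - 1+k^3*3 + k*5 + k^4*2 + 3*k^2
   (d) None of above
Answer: d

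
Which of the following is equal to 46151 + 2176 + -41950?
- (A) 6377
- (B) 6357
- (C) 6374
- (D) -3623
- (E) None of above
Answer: A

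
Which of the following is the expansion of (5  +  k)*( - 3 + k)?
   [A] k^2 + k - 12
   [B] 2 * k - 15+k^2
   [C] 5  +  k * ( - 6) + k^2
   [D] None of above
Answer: B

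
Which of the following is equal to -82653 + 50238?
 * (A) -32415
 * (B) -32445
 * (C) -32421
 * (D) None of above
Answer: A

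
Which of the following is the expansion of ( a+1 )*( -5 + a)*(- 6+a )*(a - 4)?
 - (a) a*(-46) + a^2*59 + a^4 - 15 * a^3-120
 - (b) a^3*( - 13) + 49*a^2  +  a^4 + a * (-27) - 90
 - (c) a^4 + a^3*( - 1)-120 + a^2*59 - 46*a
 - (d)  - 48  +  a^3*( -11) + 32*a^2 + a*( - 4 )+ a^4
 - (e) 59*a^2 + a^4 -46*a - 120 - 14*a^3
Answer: e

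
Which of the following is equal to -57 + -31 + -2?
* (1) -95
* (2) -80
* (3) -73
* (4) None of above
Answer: 4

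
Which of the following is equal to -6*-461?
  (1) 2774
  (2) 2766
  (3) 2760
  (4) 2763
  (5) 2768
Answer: 2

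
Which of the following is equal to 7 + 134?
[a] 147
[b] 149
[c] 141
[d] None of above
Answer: c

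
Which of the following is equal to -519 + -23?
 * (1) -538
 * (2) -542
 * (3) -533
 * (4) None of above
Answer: 2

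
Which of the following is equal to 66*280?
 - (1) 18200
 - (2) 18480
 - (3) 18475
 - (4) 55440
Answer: 2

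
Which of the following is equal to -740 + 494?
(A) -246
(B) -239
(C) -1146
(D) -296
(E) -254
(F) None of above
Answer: A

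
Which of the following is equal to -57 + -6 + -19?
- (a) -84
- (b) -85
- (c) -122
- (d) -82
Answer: d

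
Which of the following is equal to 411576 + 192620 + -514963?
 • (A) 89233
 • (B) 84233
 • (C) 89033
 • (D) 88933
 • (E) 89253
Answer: A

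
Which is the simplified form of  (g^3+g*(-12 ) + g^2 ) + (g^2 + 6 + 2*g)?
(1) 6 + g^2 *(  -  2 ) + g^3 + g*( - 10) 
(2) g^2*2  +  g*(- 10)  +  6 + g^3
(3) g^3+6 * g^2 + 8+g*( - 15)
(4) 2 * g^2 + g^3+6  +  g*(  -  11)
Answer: 2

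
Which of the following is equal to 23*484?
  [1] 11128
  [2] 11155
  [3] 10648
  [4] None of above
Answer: 4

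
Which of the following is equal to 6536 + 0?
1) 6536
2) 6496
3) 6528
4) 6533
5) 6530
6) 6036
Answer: 1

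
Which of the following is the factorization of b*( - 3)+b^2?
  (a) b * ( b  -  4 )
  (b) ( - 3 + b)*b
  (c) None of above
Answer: b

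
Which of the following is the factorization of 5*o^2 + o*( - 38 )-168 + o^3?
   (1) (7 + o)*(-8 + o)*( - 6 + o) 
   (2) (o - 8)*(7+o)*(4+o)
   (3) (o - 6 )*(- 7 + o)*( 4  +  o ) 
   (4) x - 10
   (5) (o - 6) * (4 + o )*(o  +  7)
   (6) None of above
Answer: 5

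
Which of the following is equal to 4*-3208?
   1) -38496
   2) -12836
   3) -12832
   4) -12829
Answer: 3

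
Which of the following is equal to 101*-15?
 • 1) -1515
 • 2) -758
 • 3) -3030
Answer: 1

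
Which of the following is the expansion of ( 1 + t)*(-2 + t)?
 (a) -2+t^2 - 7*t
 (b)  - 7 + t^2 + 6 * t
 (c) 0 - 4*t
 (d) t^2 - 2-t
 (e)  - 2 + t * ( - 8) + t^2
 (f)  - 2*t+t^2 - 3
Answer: d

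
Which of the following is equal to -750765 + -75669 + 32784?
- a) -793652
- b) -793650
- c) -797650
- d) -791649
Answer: b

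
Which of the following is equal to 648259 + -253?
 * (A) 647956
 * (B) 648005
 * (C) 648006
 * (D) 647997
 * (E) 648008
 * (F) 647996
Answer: C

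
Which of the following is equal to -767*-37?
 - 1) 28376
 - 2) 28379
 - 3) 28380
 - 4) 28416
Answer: 2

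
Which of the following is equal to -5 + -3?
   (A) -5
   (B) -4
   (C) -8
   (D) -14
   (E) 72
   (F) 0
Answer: C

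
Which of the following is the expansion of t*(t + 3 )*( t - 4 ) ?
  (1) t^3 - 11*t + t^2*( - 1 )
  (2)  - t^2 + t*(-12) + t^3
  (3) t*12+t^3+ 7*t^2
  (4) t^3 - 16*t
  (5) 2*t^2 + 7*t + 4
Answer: 2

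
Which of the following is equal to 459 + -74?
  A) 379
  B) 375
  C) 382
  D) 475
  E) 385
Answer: E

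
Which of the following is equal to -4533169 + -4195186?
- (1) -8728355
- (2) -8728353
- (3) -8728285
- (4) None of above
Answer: 1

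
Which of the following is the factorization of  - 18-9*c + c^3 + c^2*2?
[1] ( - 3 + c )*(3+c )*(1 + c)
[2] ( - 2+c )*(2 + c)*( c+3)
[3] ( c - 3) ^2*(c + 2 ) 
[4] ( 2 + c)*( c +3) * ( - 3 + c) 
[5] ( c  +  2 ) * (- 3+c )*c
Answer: 4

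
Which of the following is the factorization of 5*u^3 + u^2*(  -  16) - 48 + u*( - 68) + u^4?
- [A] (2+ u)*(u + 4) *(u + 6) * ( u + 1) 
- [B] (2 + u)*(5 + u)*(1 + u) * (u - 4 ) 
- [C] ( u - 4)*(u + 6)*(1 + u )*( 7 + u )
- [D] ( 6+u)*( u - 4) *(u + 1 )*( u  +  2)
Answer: D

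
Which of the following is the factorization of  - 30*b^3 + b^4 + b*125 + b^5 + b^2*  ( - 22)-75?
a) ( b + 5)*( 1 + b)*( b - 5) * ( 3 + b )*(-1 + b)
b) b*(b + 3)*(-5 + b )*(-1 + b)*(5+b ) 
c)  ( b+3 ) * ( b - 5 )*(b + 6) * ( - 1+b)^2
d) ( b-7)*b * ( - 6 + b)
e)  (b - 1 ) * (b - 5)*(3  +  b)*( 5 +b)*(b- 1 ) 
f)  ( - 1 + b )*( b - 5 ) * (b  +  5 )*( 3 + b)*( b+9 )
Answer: e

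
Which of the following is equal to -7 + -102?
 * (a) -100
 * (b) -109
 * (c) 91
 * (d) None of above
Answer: b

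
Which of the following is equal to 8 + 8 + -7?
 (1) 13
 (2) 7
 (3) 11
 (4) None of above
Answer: 4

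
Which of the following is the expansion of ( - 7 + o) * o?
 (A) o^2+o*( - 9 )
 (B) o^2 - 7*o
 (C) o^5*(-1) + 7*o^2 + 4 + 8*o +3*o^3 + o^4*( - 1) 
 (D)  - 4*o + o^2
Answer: B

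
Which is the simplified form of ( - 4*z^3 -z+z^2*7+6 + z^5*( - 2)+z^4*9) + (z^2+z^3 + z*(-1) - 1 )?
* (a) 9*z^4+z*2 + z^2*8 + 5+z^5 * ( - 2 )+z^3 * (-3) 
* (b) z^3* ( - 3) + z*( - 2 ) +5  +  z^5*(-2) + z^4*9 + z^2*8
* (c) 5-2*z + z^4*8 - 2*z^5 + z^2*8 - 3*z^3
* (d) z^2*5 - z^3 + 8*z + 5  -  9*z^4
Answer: b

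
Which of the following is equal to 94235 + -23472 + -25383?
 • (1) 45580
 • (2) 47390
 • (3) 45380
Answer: 3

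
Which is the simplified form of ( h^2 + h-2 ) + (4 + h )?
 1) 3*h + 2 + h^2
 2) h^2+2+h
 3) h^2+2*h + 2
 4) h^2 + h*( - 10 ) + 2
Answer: 3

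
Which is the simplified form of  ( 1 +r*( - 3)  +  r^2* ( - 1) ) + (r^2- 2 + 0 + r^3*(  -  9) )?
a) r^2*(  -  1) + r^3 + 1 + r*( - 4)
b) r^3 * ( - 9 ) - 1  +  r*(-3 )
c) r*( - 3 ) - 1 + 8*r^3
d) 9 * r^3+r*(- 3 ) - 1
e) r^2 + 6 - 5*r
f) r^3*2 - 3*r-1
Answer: b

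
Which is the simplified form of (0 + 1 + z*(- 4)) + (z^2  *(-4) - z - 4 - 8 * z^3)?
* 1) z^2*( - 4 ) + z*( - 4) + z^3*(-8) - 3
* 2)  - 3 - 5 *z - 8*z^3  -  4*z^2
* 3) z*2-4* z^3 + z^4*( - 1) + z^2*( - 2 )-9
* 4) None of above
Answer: 2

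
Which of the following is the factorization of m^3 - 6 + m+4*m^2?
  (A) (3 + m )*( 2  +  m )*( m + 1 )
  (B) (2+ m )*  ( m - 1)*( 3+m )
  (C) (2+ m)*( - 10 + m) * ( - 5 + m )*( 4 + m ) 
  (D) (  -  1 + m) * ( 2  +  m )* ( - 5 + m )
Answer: B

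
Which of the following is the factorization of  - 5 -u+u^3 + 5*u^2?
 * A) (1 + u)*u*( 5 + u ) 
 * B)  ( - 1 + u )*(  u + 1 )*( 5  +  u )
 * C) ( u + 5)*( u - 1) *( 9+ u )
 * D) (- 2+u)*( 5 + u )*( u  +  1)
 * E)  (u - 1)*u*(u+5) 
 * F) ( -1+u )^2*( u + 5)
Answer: B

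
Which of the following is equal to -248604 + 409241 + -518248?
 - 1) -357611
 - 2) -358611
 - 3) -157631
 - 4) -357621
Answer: 1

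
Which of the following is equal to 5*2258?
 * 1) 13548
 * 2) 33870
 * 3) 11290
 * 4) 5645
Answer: 3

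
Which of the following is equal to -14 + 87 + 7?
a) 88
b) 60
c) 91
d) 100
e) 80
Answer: e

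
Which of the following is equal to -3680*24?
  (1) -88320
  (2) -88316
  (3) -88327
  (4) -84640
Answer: 1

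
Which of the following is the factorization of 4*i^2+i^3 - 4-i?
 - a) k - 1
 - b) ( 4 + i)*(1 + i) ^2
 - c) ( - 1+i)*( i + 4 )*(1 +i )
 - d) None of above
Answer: c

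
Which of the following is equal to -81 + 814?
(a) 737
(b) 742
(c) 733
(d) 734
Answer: c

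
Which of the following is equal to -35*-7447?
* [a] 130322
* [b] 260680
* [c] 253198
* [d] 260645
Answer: d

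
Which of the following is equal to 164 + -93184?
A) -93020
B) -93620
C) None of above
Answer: A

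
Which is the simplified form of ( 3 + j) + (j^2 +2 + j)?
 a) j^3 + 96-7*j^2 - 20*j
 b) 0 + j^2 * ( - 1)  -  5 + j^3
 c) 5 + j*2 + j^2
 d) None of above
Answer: c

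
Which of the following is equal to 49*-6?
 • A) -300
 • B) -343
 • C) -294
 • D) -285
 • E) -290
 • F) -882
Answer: C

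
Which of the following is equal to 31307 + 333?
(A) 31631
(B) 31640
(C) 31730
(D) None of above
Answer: B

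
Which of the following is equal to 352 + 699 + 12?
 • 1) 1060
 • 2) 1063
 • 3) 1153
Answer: 2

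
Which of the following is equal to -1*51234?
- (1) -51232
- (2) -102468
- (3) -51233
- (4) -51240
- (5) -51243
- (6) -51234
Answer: 6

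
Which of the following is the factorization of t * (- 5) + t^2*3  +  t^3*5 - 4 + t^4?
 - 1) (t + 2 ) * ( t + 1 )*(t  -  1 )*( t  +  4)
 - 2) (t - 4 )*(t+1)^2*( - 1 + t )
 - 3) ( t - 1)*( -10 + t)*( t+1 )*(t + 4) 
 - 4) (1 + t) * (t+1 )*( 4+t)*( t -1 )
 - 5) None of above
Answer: 4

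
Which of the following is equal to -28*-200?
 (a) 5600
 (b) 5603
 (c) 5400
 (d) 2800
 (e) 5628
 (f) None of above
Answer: a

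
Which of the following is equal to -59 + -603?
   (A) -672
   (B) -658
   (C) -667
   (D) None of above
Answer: D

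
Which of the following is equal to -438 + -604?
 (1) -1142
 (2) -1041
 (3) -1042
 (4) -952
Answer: 3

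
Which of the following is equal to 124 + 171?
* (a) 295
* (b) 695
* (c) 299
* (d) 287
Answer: a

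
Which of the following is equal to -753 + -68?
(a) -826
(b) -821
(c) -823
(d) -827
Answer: b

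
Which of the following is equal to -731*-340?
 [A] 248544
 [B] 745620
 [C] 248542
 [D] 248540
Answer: D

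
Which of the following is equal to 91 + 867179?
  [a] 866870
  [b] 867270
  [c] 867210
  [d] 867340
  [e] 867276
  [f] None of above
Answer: b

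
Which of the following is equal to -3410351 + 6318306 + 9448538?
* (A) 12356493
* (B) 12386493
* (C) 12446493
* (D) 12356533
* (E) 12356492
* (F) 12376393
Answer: A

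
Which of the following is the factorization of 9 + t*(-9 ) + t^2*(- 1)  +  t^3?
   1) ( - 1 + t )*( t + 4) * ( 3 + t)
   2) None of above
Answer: 2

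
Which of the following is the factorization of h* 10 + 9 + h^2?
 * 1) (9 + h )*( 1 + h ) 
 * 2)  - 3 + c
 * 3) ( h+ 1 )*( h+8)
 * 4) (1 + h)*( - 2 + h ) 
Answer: 1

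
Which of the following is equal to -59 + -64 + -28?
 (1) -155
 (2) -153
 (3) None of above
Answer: 3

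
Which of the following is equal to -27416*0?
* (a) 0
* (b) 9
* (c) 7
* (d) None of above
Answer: a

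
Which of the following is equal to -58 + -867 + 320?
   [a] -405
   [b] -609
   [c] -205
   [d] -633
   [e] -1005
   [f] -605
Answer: f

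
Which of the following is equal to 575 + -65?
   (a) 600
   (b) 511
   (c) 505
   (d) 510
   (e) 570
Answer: d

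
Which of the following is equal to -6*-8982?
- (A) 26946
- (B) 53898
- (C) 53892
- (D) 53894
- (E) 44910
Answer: C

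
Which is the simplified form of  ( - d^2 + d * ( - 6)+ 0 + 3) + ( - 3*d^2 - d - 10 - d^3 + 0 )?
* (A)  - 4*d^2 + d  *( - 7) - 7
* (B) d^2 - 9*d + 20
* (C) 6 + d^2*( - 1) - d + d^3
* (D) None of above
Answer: D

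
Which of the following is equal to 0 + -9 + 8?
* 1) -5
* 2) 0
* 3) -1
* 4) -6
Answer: 3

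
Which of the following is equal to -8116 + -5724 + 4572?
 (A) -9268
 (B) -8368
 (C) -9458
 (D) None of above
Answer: A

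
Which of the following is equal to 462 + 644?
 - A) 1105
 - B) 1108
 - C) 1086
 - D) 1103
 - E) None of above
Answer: E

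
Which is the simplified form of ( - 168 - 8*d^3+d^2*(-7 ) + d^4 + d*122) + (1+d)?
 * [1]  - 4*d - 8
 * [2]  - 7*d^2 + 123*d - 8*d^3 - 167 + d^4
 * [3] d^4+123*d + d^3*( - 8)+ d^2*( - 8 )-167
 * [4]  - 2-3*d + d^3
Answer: 2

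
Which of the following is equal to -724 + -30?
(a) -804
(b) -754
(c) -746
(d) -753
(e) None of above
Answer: b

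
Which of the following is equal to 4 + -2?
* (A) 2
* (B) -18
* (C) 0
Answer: A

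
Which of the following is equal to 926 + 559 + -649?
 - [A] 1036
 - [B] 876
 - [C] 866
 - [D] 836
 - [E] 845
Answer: D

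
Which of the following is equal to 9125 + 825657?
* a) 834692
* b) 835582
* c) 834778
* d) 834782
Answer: d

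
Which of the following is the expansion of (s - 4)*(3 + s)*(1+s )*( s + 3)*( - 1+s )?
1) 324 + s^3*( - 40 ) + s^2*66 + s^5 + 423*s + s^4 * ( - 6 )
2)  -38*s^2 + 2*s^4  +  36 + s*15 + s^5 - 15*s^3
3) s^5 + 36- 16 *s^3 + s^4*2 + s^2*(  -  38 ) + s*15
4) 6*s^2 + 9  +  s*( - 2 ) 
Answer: 3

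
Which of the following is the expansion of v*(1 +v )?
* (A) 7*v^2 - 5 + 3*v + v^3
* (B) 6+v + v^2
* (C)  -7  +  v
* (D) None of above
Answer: D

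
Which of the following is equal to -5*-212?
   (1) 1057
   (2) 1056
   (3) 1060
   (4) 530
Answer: 3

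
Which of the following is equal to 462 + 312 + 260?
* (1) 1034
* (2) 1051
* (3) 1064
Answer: 1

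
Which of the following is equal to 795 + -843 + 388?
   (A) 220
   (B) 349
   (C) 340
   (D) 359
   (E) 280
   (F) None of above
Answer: C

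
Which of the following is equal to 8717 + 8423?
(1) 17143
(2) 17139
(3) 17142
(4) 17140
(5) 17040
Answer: 4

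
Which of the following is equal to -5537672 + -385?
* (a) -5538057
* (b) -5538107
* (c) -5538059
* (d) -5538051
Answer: a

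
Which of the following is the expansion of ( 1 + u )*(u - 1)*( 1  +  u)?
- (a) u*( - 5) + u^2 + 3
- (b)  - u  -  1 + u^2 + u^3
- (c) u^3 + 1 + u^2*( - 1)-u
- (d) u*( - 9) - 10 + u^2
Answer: b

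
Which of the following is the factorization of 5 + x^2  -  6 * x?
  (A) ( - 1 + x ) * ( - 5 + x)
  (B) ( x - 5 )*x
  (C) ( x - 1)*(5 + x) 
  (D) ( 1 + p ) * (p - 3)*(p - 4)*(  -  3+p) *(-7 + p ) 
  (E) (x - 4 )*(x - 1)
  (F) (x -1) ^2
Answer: A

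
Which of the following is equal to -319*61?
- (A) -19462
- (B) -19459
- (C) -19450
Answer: B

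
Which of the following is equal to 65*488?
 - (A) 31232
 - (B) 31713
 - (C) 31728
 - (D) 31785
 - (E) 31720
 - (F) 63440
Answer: E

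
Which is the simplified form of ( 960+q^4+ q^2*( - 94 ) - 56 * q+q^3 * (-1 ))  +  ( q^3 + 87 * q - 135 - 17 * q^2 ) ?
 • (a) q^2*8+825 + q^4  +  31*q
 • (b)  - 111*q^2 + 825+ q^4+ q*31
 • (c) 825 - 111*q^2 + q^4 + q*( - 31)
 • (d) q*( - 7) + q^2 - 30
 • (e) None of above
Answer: b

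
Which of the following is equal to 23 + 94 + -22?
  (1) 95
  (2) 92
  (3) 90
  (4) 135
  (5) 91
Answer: 1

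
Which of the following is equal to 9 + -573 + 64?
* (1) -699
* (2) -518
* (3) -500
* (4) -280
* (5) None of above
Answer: 3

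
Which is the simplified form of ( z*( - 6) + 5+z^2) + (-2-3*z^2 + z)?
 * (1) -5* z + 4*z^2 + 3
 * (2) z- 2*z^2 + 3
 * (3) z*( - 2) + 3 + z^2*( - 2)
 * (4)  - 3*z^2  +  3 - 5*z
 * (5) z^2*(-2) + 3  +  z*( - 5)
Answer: 5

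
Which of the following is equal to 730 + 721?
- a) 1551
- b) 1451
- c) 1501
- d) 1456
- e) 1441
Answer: b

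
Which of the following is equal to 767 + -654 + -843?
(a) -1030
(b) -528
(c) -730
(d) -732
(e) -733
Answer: c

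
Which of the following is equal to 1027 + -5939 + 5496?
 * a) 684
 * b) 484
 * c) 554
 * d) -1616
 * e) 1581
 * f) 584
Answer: f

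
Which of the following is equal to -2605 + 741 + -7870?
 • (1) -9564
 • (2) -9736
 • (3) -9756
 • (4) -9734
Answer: 4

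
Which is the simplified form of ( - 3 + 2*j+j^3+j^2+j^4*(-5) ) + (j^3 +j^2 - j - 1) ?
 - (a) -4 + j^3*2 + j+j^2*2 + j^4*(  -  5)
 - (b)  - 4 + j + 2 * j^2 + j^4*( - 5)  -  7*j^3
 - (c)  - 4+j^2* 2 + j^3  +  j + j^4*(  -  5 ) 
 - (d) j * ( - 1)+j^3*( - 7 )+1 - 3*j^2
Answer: a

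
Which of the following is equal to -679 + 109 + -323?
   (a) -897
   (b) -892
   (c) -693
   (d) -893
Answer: d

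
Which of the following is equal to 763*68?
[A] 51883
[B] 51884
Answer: B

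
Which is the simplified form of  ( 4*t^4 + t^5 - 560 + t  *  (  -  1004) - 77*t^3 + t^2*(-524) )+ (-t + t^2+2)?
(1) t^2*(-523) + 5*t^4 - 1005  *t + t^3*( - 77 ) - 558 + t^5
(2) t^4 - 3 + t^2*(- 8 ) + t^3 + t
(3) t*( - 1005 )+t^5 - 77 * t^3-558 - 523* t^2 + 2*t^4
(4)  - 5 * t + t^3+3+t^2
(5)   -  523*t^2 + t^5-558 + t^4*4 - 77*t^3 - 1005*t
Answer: 5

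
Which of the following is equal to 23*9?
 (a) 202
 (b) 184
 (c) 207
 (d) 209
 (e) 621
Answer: c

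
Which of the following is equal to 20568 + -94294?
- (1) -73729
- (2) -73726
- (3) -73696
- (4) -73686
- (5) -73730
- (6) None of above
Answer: 2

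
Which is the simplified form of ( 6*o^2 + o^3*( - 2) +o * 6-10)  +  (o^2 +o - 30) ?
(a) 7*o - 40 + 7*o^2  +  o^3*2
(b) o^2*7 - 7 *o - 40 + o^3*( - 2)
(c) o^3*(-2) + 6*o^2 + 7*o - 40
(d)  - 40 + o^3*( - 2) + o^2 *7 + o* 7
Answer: d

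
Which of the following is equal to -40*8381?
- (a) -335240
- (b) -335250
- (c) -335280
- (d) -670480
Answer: a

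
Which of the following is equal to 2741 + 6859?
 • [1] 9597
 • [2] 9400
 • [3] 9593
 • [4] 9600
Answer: 4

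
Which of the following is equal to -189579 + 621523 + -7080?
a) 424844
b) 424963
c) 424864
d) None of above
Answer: c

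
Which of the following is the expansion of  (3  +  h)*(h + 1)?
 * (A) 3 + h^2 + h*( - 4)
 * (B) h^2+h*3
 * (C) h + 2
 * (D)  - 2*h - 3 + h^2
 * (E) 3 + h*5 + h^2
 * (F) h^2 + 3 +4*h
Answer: F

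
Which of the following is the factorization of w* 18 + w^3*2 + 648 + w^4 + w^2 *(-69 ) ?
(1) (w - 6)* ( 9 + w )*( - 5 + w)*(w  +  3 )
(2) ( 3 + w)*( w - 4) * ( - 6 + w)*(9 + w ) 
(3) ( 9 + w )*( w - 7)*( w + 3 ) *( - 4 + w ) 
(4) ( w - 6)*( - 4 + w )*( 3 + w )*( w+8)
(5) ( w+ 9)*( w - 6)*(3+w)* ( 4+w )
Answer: 2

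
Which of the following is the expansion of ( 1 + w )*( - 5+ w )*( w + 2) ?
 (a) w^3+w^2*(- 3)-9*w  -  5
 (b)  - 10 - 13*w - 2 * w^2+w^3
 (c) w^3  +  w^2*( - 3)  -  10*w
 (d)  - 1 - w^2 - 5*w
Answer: b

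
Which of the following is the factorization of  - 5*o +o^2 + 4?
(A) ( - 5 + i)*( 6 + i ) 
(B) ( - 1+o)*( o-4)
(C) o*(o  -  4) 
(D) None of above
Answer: B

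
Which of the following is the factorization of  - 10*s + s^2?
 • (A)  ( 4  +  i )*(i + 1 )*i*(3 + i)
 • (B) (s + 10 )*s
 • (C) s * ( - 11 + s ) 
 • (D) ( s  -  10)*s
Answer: D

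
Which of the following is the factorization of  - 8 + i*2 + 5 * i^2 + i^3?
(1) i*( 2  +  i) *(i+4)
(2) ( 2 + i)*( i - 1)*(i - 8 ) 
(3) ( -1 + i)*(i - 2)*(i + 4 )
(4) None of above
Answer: 4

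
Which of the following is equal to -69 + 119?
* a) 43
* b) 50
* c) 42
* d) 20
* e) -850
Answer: b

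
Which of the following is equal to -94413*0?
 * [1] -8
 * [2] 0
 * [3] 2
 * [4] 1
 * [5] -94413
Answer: 2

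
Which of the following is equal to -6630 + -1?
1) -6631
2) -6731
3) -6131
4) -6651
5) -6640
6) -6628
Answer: 1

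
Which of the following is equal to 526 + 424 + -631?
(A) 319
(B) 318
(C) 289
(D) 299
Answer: A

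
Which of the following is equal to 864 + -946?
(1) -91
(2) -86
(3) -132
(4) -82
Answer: 4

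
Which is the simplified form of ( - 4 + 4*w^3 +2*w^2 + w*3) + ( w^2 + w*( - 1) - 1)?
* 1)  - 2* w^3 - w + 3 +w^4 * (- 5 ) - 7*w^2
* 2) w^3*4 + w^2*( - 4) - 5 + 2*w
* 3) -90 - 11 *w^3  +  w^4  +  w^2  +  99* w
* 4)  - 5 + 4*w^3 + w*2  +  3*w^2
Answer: 4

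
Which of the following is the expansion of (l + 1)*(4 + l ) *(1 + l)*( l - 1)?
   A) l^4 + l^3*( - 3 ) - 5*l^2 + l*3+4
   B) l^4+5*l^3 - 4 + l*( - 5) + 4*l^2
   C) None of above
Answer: C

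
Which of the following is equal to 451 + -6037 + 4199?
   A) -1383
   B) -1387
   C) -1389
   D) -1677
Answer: B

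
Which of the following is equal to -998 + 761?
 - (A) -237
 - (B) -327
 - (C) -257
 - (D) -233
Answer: A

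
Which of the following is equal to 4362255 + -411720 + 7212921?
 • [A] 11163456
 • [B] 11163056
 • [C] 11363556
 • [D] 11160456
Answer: A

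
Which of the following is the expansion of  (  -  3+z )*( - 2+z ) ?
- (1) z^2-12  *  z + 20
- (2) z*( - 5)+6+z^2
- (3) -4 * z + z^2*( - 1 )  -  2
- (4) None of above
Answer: 2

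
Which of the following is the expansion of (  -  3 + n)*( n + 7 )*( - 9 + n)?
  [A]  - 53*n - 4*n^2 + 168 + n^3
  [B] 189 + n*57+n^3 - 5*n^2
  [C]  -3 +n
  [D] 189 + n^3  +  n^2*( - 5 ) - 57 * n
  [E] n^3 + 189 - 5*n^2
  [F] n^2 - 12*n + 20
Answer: D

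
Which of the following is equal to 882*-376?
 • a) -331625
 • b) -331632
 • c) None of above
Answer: b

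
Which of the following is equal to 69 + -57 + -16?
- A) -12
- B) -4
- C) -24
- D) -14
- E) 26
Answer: B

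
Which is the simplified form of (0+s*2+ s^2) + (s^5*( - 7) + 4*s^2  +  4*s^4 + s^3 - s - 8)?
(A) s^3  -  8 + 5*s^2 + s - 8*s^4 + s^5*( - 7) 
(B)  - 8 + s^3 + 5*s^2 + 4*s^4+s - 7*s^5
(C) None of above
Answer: B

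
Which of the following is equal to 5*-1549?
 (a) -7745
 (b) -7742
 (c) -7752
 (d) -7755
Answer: a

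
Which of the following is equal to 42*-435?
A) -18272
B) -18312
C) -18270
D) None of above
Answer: C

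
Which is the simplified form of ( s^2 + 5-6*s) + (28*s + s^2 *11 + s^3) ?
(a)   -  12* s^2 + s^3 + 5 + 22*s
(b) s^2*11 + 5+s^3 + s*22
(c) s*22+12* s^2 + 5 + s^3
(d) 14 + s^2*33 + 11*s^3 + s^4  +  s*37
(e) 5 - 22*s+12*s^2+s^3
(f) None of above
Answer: c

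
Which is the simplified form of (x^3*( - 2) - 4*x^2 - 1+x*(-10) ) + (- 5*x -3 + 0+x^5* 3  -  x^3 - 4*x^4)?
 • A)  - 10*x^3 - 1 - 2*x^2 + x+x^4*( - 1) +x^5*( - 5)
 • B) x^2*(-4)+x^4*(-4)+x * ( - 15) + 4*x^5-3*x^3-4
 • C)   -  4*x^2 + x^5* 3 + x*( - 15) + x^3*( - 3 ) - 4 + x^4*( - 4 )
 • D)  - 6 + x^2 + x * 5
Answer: C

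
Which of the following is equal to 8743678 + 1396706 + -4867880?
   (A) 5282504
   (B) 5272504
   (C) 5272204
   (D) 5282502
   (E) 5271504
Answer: B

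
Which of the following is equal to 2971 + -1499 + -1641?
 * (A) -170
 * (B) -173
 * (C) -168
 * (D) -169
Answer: D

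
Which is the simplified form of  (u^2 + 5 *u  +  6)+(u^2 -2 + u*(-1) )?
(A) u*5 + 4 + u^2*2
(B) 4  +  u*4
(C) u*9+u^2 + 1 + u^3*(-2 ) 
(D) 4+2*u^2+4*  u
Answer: D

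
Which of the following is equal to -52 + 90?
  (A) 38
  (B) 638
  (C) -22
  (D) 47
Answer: A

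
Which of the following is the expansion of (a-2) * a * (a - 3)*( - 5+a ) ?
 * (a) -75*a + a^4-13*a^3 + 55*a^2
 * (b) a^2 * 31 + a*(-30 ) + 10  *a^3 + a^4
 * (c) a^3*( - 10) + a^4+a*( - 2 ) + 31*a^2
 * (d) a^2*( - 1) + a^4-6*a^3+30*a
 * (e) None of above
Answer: e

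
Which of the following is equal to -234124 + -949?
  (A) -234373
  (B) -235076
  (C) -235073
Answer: C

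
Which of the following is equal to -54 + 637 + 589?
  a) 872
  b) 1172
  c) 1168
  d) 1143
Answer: b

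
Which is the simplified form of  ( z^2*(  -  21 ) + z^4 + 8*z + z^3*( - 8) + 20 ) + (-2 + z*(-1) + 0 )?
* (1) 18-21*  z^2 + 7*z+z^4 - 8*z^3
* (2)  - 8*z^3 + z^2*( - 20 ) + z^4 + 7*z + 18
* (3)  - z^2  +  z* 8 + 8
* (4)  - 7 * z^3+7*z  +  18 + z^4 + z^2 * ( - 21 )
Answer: 1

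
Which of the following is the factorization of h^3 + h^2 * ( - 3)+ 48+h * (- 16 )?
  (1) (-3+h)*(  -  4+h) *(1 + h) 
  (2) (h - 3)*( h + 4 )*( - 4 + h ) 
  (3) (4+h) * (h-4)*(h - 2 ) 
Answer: 2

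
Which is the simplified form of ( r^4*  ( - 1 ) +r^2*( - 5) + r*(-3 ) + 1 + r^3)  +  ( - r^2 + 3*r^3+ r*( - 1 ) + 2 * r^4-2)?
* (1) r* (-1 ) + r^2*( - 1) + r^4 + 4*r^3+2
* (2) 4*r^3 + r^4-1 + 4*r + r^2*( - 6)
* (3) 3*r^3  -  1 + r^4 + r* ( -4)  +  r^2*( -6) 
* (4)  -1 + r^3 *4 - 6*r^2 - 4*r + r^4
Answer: 4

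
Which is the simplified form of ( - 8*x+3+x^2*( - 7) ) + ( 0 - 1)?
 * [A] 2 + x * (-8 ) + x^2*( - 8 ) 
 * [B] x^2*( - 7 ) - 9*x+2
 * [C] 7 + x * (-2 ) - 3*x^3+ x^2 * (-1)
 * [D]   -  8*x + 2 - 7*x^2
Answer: D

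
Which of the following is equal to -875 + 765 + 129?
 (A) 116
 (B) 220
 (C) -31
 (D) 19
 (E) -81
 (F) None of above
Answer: D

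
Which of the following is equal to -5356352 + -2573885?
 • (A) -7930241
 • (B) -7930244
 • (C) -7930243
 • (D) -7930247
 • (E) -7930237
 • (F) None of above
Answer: E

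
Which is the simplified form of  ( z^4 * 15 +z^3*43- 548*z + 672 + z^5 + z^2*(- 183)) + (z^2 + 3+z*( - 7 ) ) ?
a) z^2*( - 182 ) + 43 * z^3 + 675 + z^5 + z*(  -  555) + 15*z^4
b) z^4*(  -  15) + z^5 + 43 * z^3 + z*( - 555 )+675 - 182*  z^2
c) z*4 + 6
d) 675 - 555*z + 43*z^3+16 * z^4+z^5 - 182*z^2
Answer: a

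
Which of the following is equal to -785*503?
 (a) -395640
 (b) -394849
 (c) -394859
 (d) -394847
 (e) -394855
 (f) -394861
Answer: e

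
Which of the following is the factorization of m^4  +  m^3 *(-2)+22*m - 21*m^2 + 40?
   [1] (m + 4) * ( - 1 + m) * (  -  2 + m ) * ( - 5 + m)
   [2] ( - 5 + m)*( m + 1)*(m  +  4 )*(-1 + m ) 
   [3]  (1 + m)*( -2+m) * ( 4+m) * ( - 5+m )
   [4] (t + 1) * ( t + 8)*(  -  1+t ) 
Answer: 3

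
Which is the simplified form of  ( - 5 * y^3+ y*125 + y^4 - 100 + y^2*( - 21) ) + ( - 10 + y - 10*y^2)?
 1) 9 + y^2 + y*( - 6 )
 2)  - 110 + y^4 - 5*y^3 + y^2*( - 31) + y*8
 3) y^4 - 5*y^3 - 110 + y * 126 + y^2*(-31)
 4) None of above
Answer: 3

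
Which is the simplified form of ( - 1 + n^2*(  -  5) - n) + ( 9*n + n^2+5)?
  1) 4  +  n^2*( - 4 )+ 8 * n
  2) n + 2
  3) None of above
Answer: 1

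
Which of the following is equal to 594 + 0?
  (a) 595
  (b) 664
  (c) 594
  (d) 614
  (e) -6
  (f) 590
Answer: c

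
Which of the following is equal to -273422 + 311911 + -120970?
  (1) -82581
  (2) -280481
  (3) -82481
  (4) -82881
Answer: 3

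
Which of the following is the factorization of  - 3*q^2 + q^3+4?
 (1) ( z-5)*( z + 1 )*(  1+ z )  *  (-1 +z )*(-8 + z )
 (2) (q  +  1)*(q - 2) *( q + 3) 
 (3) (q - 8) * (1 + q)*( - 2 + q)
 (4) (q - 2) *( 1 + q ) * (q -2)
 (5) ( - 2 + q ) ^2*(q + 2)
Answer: 4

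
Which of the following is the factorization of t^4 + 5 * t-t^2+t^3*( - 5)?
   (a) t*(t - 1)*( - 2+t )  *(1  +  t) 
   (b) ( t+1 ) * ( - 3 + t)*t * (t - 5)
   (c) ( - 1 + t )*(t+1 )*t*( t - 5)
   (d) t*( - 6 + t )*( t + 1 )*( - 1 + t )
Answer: c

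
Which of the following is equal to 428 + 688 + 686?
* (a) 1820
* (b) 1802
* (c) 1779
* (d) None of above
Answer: b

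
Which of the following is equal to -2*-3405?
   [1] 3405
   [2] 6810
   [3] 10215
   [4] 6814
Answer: 2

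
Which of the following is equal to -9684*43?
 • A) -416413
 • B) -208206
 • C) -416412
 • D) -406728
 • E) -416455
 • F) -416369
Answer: C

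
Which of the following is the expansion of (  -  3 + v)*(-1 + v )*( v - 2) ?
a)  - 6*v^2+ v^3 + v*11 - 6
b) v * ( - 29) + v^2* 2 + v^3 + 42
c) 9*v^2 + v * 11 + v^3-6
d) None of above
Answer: a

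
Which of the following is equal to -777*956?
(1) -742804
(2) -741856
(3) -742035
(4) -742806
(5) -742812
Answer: 5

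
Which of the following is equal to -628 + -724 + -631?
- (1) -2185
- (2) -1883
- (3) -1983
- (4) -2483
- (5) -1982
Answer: 3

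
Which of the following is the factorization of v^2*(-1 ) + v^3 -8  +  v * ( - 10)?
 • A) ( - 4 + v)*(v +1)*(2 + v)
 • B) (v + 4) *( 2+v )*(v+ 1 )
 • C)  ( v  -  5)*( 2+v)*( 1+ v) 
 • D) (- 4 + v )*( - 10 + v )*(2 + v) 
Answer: A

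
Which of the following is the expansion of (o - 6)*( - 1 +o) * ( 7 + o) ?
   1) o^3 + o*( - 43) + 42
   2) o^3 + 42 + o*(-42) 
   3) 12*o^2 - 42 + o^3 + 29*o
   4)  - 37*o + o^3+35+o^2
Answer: 1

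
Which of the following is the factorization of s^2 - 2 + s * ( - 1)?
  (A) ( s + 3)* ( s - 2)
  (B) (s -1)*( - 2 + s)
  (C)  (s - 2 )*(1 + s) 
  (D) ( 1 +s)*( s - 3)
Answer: C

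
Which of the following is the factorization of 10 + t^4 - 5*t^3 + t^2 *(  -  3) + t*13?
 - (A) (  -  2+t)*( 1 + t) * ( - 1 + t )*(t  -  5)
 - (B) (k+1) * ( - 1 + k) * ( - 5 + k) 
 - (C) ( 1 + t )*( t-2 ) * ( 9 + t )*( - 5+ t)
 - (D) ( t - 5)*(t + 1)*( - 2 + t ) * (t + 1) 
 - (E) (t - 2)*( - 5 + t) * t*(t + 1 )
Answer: D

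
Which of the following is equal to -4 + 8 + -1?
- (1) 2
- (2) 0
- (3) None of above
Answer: 3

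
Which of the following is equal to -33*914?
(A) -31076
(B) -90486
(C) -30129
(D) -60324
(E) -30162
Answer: E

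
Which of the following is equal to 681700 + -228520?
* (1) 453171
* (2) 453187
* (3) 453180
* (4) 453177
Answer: 3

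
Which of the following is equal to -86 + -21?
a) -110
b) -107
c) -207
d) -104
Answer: b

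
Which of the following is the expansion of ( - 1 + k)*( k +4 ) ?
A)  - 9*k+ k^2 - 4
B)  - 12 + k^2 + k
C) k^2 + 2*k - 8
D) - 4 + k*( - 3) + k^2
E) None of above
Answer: E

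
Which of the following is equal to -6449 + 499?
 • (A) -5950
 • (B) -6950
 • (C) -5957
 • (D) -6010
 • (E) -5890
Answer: A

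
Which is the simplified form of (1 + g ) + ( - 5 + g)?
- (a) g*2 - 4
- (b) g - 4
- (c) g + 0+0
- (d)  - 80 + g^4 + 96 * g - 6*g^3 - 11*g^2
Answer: a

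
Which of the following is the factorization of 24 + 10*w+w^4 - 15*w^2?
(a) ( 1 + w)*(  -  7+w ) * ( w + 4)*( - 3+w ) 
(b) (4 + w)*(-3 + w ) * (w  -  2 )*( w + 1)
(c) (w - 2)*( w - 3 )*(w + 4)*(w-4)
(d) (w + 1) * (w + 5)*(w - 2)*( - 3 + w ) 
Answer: b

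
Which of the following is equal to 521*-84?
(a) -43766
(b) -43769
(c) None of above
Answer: c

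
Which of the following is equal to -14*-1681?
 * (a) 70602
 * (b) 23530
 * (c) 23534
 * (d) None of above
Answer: c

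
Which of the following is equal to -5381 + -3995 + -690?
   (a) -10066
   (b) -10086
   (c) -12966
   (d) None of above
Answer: a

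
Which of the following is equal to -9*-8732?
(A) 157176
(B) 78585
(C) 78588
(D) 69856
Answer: C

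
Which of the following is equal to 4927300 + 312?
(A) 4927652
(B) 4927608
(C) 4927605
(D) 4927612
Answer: D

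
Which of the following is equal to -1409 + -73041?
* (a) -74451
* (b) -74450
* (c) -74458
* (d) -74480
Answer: b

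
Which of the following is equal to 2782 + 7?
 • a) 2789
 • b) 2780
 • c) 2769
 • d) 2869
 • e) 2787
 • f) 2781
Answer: a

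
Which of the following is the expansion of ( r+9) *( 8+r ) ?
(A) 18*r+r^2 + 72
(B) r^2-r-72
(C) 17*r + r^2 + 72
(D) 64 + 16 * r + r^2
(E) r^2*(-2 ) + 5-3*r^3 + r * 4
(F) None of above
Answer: C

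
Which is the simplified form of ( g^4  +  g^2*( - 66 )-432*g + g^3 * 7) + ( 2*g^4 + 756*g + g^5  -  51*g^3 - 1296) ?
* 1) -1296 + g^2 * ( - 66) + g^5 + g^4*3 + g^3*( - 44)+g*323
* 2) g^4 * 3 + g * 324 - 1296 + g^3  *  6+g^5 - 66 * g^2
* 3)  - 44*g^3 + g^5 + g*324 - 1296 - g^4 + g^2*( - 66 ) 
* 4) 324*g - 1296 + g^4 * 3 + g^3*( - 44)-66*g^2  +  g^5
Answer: 4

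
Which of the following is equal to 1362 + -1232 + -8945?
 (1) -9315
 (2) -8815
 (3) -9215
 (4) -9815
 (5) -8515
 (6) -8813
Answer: 2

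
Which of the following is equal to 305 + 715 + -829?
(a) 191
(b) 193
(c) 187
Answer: a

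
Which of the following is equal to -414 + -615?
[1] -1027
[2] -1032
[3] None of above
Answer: 3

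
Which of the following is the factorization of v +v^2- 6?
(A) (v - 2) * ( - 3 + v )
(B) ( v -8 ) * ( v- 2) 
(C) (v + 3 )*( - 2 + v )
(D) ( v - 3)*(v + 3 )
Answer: C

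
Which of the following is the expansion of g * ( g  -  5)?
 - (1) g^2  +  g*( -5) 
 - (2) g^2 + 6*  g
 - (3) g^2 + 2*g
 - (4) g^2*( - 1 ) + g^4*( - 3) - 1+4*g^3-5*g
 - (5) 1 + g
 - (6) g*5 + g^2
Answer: 1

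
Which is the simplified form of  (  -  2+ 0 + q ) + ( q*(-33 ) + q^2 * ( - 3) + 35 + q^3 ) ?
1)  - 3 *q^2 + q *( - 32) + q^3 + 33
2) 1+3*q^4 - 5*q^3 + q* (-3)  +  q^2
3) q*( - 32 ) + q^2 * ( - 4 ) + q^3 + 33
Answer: 1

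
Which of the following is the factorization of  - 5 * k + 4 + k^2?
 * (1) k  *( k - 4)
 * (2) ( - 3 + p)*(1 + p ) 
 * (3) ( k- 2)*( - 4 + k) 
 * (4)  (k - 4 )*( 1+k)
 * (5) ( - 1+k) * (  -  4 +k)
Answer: 5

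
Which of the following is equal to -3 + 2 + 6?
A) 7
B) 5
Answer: B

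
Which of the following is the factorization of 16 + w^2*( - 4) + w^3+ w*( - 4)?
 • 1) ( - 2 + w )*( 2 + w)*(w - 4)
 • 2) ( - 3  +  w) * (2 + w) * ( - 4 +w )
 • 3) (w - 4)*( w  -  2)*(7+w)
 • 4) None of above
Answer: 1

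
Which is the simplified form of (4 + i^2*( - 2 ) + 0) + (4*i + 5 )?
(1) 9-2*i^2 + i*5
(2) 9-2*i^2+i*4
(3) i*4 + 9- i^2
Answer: 2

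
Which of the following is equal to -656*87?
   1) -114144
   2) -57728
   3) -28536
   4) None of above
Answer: 4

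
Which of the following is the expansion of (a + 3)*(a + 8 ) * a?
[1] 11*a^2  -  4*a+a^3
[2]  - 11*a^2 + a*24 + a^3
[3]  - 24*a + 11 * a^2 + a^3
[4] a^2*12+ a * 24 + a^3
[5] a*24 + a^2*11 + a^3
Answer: 5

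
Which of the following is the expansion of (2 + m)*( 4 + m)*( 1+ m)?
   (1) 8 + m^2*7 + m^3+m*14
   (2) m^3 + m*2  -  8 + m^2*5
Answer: 1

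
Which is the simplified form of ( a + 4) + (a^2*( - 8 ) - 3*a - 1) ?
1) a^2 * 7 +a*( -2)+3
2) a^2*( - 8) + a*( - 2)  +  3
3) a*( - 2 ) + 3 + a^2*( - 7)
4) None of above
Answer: 2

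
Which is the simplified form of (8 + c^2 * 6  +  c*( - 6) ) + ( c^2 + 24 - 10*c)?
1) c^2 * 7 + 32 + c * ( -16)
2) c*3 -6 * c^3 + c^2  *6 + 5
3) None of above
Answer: 1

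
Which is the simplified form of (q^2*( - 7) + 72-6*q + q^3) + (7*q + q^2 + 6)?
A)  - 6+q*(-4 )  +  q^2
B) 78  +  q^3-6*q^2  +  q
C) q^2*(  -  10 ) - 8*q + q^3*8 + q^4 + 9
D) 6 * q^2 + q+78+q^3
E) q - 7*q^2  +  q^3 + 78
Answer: B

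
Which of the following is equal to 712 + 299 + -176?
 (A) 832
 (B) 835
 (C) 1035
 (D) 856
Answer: B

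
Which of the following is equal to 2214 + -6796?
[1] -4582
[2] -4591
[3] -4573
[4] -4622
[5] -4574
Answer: 1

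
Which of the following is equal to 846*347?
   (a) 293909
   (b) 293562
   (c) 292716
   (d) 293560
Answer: b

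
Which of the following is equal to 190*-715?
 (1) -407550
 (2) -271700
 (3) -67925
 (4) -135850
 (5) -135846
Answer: 4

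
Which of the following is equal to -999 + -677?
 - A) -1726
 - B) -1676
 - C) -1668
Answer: B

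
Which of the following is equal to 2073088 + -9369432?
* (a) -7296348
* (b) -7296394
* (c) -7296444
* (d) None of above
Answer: d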